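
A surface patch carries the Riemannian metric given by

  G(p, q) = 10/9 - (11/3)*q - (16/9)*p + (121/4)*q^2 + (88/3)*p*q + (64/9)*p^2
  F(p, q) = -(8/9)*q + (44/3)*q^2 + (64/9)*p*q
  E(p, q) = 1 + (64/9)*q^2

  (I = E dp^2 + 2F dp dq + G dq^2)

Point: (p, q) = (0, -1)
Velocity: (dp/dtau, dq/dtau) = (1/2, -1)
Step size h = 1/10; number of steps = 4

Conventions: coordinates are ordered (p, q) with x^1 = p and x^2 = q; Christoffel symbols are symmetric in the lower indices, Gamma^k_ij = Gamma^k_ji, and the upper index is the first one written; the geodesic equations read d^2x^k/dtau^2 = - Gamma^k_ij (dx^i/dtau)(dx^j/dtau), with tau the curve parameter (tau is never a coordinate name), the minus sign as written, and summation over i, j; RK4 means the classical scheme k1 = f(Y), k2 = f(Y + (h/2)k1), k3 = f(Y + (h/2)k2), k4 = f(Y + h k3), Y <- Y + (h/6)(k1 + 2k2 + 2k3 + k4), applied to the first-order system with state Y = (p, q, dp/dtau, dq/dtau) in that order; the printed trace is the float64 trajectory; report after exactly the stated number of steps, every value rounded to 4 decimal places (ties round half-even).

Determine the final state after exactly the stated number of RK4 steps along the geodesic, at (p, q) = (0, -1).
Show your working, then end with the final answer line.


f(Y) = (dp/dtau, dq/dtau, -Gamma^p_ij Y'^i Y'^j, -Gamma^q_ij Y'^i Y'^j) with the Gammas evaluated at the stage position; h = 0.100000; intermediate values shown to 6 dp
step 0: p = 0.0000, q = -1.0000, dp/dtau = 0.5000, dq/dtau = -1.0000
step 1:
  k1: at (p, q) = (0.000000, -1.000000), (dp/dtau, dq/dtau) = (0.500000, -1.000000); Gamma_ppp = 0.000000, Gamma_ppq = -0.168754, Gamma_pqq = -0.348055, Gamma_qpp = 0.000000, Gamma_qpq = -0.369150, Gamma_qqq = -0.761371; k1 = (0.500000, -1.000000, 0.179301, 0.392221)
  k2: at (p, q) = (0.025000, -1.050000), (dp/dtau, dq/dtau) = (0.508965, -0.980389); Gamma_ppp = 0.000000, Gamma_ppq = -0.164675, Gamma_pqq = -0.339643, Gamma_qpp = 0.000000, Gamma_qpq = -0.355326, Gamma_qqq = -0.732860; k2 = (0.508965, -0.980389, 0.162111, 0.349794)
  k3: at (p, q) = (0.025448, -1.049019), (dp/dtau, dq/dtau) = (0.508106, -0.982510); Gamma_ppp = 0.000000, Gamma_ppq = -0.164864, Gamma_pqq = -0.340032, Gamma_qpp = 0.000000, Gamma_qpq = -0.355678, Gamma_qqq = -0.733585; k3 = (0.508106, -0.982510, 0.163636, 0.353027)
  k4: at (p, q) = (0.050811, -1.098251), (dp/dtau, dq/dtau) = (0.516364, -0.964697); Gamma_ppp = 0.000000, Gamma_ppq = -0.161051, Gamma_pqq = -0.332169, Gamma_qpp = 0.000000, Gamma_qpq = -0.343048, Gamma_qqq = -0.707537; k4 = (0.516364, -0.964697, 0.148679, 0.316694)
  Y <- Y + (h/6)(k1 + 2k2 + 2k3 + k4): p = 0.0508, q = -1.0982, dp/dtau = 0.5163, dq/dtau = -0.9648
step 2:
  k1: at (p, q) = (0.050842, -1.098175), (dp/dtau, dq/dtau) = (0.516325, -0.964757); Gamma_ppp = 0.000000, Gamma_ppq = -0.161065, Gamma_pqq = -0.332197, Gamma_qpp = 0.000000, Gamma_qpq = -0.343073, Gamma_qqq = -0.707588; k1 = (0.516325, -0.964757, 0.148732, 0.316804)
  k2: at (p, q) = (0.076658, -1.146413), (dp/dtau, dq/dtau) = (0.523761, -0.948917); Gamma_ppp = 0.000000, Gamma_ppq = -0.157548, Gamma_pqq = -0.324943, Gamma_qpp = 0.000000, Gamma_qpq = -0.331587, Gamma_qqq = -0.683898; k2 = (0.523761, -0.948917, 0.135988, 0.286210)
  k3: at (p, q) = (0.077030, -1.145621), (dp/dtau, dq/dtau) = (0.523124, -0.950447); Gamma_ppp = 0.000000, Gamma_ppq = -0.157688, Gamma_pqq = -0.325232, Gamma_qpp = 0.000000, Gamma_qpq = -0.331835, Gamma_qqq = -0.684410; k3 = (0.523124, -0.950447, 0.136993, 0.288283)
  k4: at (p, q) = (0.103154, -1.193220), (dp/dtau, dq/dtau) = (0.530024, -0.935929); Gamma_ppp = 0.000000, Gamma_ppq = -0.154382, Gamma_pqq = -0.318413, Gamma_qpp = 0.000000, Gamma_qpq = -0.321240, Gamma_qqq = -0.662557; k4 = (0.530024, -0.935929, 0.125751, 0.261664)
  Y <- Y + (h/6)(k1 + 2k2 + 2k3 + k4): p = 0.1032, q = -1.1932, dp/dtau = 0.5300, dq/dtau = -0.9360
step 3:
  k1: at (p, q) = (0.103177, -1.193165), (dp/dtau, dq/dtau) = (0.529999, -0.935966); Gamma_ppp = 0.000000, Gamma_ppq = -0.154391, Gamma_pqq = -0.318432, Gamma_qpp = 0.000000, Gamma_qpq = -0.321256, Gamma_qqq = -0.662590; k1 = (0.529999, -0.935966, 0.125782, 0.261726)
  k2: at (p, q) = (0.129677, -1.239963), (dp/dtau, dq/dtau) = (0.536288, -0.922880); Gamma_ppp = 0.000000, Gamma_ppq = -0.151314, Gamma_pqq = -0.312084, Gamma_qpp = 0.000000, Gamma_qpq = -0.311514, Gamma_qqq = -0.642497; k2 = (0.536288, -0.922880, 0.116026, 0.238865)
  k3: at (p, q) = (0.129991, -1.239309), (dp/dtau, dq/dtau) = (0.535800, -0.924023); Gamma_ppp = 0.000000, Gamma_ppq = -0.151421, Gamma_pqq = -0.312305, Gamma_qpp = 0.000000, Gamma_qpq = -0.311695, Gamma_qqq = -0.642872; k3 = (0.535800, -0.924023, 0.116718, 0.240261)
  k4: at (p, q) = (0.156757, -1.285567), (dp/dtau, dq/dtau) = (0.541670, -0.911940); Gamma_ppp = 0.000000, Gamma_ppq = -0.148513, Gamma_pqq = -0.306308, Gamma_qpp = 0.000000, Gamma_qpq = -0.302639, Gamma_qqq = -0.624193; k4 = (0.541670, -0.911940, 0.108014, 0.220111)
  Y <- Y + (h/6)(k1 + 2k2 + 2k3 + k4): p = 0.1568, q = -1.2855, dp/dtau = 0.5417, dq/dtau = -0.9120
step 4:
  k1: at (p, q) = (0.156774, -1.285527), (dp/dtau, dq/dtau) = (0.541653, -0.911965); Gamma_ppp = 0.000000, Gamma_ppq = -0.148519, Gamma_pqq = -0.306320, Gamma_qpp = 0.000000, Gamma_qpq = -0.302649, Gamma_qqq = -0.624215; k1 = (0.541653, -0.911965, 0.108033, 0.220148)
  k2: at (p, q) = (0.183857, -1.331125), (dp/dtau, dq/dtau) = (0.547055, -0.900958); Gamma_ppp = 0.000000, Gamma_ppq = -0.145792, Gamma_pqq = -0.300697, Gamma_qpp = 0.000000, Gamma_qpq = -0.294250, Gamma_qqq = -0.606892; k2 = (0.547055, -0.900958, 0.100369, 0.202572)
  k3: at (p, q) = (0.184127, -1.330575), (dp/dtau, dq/dtau) = (0.546672, -0.901836); Gamma_ppp = 0.000000, Gamma_ppq = -0.145876, Gamma_pqq = -0.300870, Gamma_qpp = 0.000000, Gamma_qpq = -0.294387, Gamma_qqq = -0.607174; k3 = (0.546672, -0.901836, 0.100863, 0.203549)
  k4: at (p, q) = (0.211442, -1.375711), (dp/dtau, dq/dtau) = (0.551740, -0.891610); Gamma_ppp = 0.000000, Gamma_ppq = -0.143288, Gamma_pqq = -0.295532, Gamma_qpp = 0.000000, Gamma_qpq = -0.286529, Gamma_qqq = -0.590966; k4 = (0.551740, -0.891610, 0.093961, 0.187891)
  Y <- Y + (h/6)(k1 + 2k2 + 2k3 + k4): p = 0.2115, q = -1.3757, dp/dtau = 0.5517, dq/dtau = -0.8916

Answer: p = 0.2115, q = -1.3757, dp/dtau = 0.5517, dq/dtau = -0.8916


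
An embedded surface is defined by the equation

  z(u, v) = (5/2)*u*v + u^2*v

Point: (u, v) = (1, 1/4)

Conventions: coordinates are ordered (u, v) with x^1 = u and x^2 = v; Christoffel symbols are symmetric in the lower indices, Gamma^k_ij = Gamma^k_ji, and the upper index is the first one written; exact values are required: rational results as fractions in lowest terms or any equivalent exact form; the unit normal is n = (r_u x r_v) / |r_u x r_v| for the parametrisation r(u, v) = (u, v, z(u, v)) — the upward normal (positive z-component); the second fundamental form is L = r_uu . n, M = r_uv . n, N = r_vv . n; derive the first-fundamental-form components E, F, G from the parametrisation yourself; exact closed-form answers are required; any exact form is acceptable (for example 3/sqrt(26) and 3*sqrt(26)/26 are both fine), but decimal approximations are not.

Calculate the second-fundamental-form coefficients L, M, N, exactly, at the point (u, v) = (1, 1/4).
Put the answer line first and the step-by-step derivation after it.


Answer: L = 4*sqrt(929)/929, M = 36*sqrt(929)/929, N = 0

z_u = 9/8, z_v = 7/2, z_uu = 1/2, z_uv = 9/2, z_vv = 0
E = 145/64, F = 63/16, G = 53/4; answer radicand W^2 = 929/64
unnormalised second-form numerators: l = 1/2, m = 9/2, n = 0; L = l/sqrt(929/64), and similarly M = m/sqrt(W^2), N = n/sqrt(W^2)


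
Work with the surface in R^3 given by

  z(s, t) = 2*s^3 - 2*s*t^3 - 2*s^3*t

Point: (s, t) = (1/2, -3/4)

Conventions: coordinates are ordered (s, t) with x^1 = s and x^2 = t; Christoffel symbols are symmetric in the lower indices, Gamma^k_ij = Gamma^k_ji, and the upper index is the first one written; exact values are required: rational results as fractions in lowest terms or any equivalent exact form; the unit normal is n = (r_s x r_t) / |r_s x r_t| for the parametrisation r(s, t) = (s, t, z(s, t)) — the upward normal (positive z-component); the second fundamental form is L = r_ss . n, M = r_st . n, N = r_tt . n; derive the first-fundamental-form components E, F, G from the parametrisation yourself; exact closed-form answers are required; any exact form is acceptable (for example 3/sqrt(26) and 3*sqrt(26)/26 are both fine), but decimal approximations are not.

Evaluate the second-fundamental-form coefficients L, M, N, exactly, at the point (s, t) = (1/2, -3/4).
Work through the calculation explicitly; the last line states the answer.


z_s = 111/32, z_t = -31/16, z_ss = 21/2, z_st = -39/8, z_tt = 9/2
E = 13345/1024, F = -3441/512, G = 1217/256; answer radicand W^2 = 17189/1024
unnormalised second-form numerators: l = 21/2, m = -39/8, n = 9/2; L = l/sqrt(17189/1024), and similarly M = m/sqrt(W^2), N = n/sqrt(W^2)

Answer: L = 336*sqrt(17189)/17189, M = -156*sqrt(17189)/17189, N = 144*sqrt(17189)/17189


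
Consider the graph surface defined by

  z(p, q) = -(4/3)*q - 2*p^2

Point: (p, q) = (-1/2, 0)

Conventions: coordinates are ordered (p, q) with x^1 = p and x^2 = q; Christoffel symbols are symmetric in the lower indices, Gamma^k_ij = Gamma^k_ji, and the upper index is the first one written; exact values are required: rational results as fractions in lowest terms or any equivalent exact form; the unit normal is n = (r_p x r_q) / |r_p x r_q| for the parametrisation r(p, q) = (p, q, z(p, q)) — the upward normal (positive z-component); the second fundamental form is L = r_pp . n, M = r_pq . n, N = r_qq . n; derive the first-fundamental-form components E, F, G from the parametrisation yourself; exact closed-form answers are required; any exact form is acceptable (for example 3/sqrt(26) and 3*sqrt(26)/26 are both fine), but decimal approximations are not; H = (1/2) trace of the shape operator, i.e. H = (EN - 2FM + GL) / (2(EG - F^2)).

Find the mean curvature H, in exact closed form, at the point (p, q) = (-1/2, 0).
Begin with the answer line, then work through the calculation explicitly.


Answer: H = -150*sqrt(61)/3721

z_p = 2, z_q = -4/3, z_pp = -4, z_pq = 0, z_qq = 0
E = 5, F = -8/3, G = 25/9; answer radicand W^2 = 61/9
unnormalised second-form numerators: l = -4, m = 0, n = 0; L = l/sqrt(61/9), and similarly M = m/sqrt(W^2), N = n/sqrt(W^2)
H = (E*n - 2*F*m + G*l) / (2*(EG - F^2)*sqrt(W^2)); E*n - 2*F*m + G*l = -100/9, EG - F^2 = 61/9, so H = (-50/61)/sqrt(61/9)


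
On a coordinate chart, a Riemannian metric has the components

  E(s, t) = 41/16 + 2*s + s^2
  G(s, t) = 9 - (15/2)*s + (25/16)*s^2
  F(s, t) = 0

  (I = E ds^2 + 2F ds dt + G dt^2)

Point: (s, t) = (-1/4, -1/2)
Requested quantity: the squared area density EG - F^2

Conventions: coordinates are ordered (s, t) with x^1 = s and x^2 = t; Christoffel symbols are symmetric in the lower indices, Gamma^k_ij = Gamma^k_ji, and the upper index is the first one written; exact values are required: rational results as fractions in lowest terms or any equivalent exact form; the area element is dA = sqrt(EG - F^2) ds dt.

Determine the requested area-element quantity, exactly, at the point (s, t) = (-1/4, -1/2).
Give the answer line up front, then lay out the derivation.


Answer: EG - F^2 = 47753/2048

E = 17/8, F = 0, G = 2809/256; EG - F^2 = 47753/2048


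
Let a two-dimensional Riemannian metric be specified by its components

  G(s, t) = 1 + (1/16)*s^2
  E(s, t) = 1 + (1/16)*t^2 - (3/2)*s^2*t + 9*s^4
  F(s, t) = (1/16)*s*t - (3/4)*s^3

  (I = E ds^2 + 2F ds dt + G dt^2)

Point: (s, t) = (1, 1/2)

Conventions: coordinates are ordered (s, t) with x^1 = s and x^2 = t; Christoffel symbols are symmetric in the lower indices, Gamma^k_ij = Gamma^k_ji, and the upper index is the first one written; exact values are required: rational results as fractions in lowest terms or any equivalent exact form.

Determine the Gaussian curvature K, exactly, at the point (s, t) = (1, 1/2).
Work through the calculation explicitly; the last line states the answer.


E = 593/64, F = -23/32, G = 17/16, EG - F^2 = 597/64 at the point
E_s = 69/2, E_t = -23/16, F_s = -71/32, F_t = 1/16, G_s = 1/8, G_t = 0
E_tt = 1/8, F_st = 1/16, G_ss = 1/8
Evaluate Brioschi's two determinant matrices M1, M2 and divide by (EG - F^2)^2.
M1 = [[-E_tt/2 + F_st - G_ss/2, E_s/2, F_s - E_t/2], [F_t - G_s/2, E, F], [G_t/2, F, G]] = [[-1/16, 69/4, -3/2], [0, 593/64, -23/32], [0, -23/32, 17/16]]; det M1 = -597/1024
M2 = [[0, E_t/2, G_s/2], [E_t/2, E, F], [G_s/2, F, G]] = [[0, -23/32, 1/16], [-23/32, 593/64, -23/32], [1/16, -23/32, 17/16]]; det M2 = -533/1024
det M1 - det M2 = -1/16; K = -1/16 / (597/64)^2 = -256/356409

Answer: K = -256/356409


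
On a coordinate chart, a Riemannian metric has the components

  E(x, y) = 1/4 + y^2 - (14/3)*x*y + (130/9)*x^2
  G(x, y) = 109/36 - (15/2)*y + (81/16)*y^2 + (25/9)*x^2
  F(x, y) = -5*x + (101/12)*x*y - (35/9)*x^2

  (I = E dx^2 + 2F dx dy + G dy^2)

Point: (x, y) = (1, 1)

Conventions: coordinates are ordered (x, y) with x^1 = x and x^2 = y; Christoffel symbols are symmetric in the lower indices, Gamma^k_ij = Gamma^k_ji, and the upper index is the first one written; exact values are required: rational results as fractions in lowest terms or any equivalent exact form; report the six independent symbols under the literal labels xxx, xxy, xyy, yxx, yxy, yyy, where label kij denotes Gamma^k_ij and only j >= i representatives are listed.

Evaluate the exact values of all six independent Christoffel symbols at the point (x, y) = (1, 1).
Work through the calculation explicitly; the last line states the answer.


E = 397/36, F = -17/36, G = 485/144 at the point
E_x = 218/9, E_y = -8/3, F_x = -157/36, F_y = 101/12, G_x = 50/9, G_y = 21/8
EG - F^2 = 191389/5184;  g^inv = (5184/191389) * [[485/144, 17/36], [17/36, 397/36]]
first-kind symbols [ij,l] = (1/2)(d_i g_jl + d_j g_il - d_l g_ij): [xx,x] = E_x/2 = 109/9, [xx,y] = F_x - E_y/2 = -109/36, [xy,x] = E_y/2 = -4/3, [xy,y] = G_x/2 = 25/9, [yy,x] = F_y - G_x/2 = 203/36, [yy,y] = G_y/2 = 21/16
Gamma^x_ij = (G*[ij,x] - F*[ij,y])/(EG - F^2), Gamma^y_ij = (E*[ij,y] - F*[ij,x])/(EG - F^2)

Answer: Gamma_xxx = 204048/191389, Gamma_xxy = -16480/191389, Gamma_xyy = 101668/191389, Gamma_yxx = -143444/191389, Gamma_yxy = 155536/191389, Gamma_yyy = 88837/191389


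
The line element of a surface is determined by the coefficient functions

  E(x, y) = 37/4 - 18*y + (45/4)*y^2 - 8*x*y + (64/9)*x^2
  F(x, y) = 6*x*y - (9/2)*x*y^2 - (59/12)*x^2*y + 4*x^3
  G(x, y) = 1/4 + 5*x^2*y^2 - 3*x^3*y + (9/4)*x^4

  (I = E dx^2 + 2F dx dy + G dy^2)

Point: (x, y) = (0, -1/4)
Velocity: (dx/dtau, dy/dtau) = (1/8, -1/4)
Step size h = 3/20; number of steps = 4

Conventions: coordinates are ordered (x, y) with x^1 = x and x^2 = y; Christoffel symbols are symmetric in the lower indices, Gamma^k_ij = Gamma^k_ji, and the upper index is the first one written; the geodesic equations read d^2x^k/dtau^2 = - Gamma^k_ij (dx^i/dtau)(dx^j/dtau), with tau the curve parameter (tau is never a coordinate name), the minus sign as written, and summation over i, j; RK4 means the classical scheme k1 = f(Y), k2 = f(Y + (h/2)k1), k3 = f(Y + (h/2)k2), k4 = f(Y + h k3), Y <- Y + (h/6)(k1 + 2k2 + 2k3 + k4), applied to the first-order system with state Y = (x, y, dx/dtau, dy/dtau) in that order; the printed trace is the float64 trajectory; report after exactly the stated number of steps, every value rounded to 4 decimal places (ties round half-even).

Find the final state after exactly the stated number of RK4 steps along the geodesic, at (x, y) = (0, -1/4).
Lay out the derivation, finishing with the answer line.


f(Y) = (dx/dtau, dy/dtau, -Gamma^x_ij Y'^i Y'^j, -Gamma^y_ij Y'^i Y'^j) with the Gammas evaluated at the stage position; h = 0.150000; intermediate values shown to 6 dp
step 0: x = 0.0000, y = -0.2500, dx/dtau = 0.1250, dy/dtau = -0.2500
step 1:
  k1: at (x, y) = (0.000000, -0.250000), (dx/dtau, dy/dtau) = (0.125000, -0.250000); Gamma_xxx = 0.069189, Gamma_xxy = -0.817297, Gamma_xyy = 0.000000, Gamma_yxx = 40.125000, Gamma_yxy = 0.000000, Gamma_yyy = 0.000000; k1 = (0.125000, -0.250000, -0.052162, -0.626953)
  k2: at (x, y) = (0.009375, -0.268750), (dx/dtau, dy/dtau) = (0.121088, -0.297021); Gamma_xxx = 0.125616, Gamma_xxy = -0.808383, Gamma_xyy = 0.005026, Gamma_yxx = 40.600794, Gamma_yxy = -0.044360, Gamma_yyy = -0.000115; k2 = (0.121088, -0.297021, -0.060433, -0.598480)
  k3: at (x, y) = (0.009082, -0.272277), (dx/dtau, dy/dtau) = (0.120468, -0.294886); Gamma_xxx = 0.124958, Gamma_xxy = -0.806392, Gamma_xyy = 0.004856, Gamma_yxx = 40.633713, Gamma_yxy = -0.043374, Gamma_yyy = -0.000109; k3 = (0.120468, -0.294886, -0.059529, -0.592766)
  k4: at (x, y) = (0.018070, -0.294233), (dx/dtau, dy/dtau) = (0.116071, -0.338915); Gamma_xxx = 0.185480, Gamma_xxy = -0.795749, Gamma_xyy = 0.009404, Gamma_yxx = 41.138868, Gamma_yxy = -0.089194, Gamma_yyy = -0.000511; k4 = (0.116071, -0.338915, -0.066185, -0.561199)
  Y <- Y + (h/6)(k1 + 2k2 + 2k3 + k4): x = 0.0181, y = -0.2943, dx/dtau = 0.1160, dy/dtau = -0.3393
step 2:
  k1: at (x, y) = (0.018105, -0.294318), (dx/dtau, dy/dtau) = (0.116043, -0.339266); Gamma_xxx = 0.185722, Gamma_xxy = -0.795708, Gamma_xyy = 0.009420, Gamma_yxx = 41.140818, Gamma_yxy = -0.089374, Gamma_yyy = -0.000513; k1 = (0.116043, -0.339266, -0.066239, -0.560982)
  k2: at (x, y) = (0.026808, -0.319763), (dx/dtau, dy/dtau) = (0.111075, -0.381340); Gamma_xxx = 0.251194, Gamma_xxy = -0.783323, Gamma_xyy = 0.013528, Gamma_yxx = 41.673485, Gamma_yxy = -0.136505, Gamma_yyy = -0.001324; k2 = (0.111075, -0.381340, -0.071425, -0.525528)
  k3: at (x, y) = (0.026435, -0.322919), (dx/dtau, dy/dtau) = (0.110686, -0.378681); Gamma_xxx = 0.250360, Gamma_xxy = -0.781600, Gamma_xyy = 0.013308, Gamma_yxx = 41.695183, Gamma_yxy = -0.135478, Gamma_yyy = -0.001298; k3 = (0.110686, -0.378681, -0.070497, -0.521998)
  k4: at (x, y) = (0.034707, -0.351120), (dx/dtau, dy/dtau) = (0.105469, -0.417566); Gamma_xxx = 0.319826, Gamma_xxy = -0.768049, Gamma_xyy = 0.016895, Gamma_yxx = 42.228746, Gamma_yxy = -0.182369, Gamma_yyy = -0.002611; k4 = (0.105469, -0.417566, -0.074153, -0.485345)
  Y <- Y + (h/6)(k1 + 2k2 + 2k3 + k4): x = 0.0347, y = -0.3512, dx/dtau = 0.1054, dy/dtau = -0.4178
step 3:
  k1: at (x, y) = (0.034730, -0.351240), (dx/dtau, dy/dtau) = (0.105437, -0.417801); Gamma_xxx = 0.320050, Gamma_xxy = -0.767991, Gamma_xyy = 0.016904, Gamma_yxx = 42.230597, Gamma_yxy = -0.182510, Gamma_yyy = -0.002616; k1 = (0.105437, -0.417801, -0.074171, -0.485102)
  k2: at (x, y) = (0.042638, -0.382575), (dx/dtau, dy/dtau) = (0.099874, -0.454183); Gamma_xxx = 0.393824, Gamma_xxy = -0.753215, Gamma_xyy = 0.019996, Gamma_yxx = 42.759123, Gamma_yxy = -0.228223, Gamma_yyy = -0.004573; k2 = (0.099874, -0.454183, -0.076387, -0.446280)
  k3: at (x, y) = (0.042221, -0.385304), (dx/dtau, dy/dtau) = (0.099708, -0.451272); Gamma_xxx = 0.392541, Gamma_xxy = -0.751802, Gamma_xyy = 0.019760, Gamma_yxx = 42.769383, Gamma_yxy = -0.226921, Gamma_yyy = -0.004509; k3 = (0.099708, -0.451272, -0.075582, -0.444705)
  k4: at (x, y) = (0.049687, -0.418931), (dx/dtau, dy/dtau) = (0.094100, -0.484506); Gamma_xxx = 0.469089, Gamma_xxy = -0.736410, Gamma_xyy = 0.022343, Gamma_yxx = 43.264263, Gamma_yxy = -0.269309, Gamma_yyy = -0.007184; k4 = (0.094100, -0.484506, -0.076547, -0.405967)
  Y <- Y + (h/6)(k1 + 2k2 + 2k3 + k4): x = 0.0497, y = -0.4191, dx/dtau = 0.0941, dy/dtau = -0.4846
step 4:
  k1: at (x, y) = (0.049698, -0.419070), (dx/dtau, dy/dtau) = (0.094071, -0.484626); Gamma_xxx = 0.469267, Gamma_xxy = -0.736345, Gamma_xyy = 0.022344, Gamma_yxx = 43.265624, Gamma_yxy = -0.269389, Gamma_yyy = -0.007190; k1 = (0.094071, -0.484626, -0.076539, -0.405746)
  k2: at (x, y) = (0.056753, -0.455417), (dx/dtau, dy/dtau) = (0.088330, -0.515057); Gamma_xxx = 0.548371, Gamma_xxy = -0.720216, Gamma_xyy = 0.024431, Gamma_yxx = 43.716841, Gamma_yxy = -0.306925, Gamma_yyy = -0.010724; k2 = (0.088330, -0.515057, -0.076293, -0.366173)
  k3: at (x, y) = (0.056323, -0.457700), (dx/dtau, dy/dtau) = (0.088349, -0.512089); Gamma_xxx = 0.546530, Gamma_xxy = -0.719107, Gamma_xyy = 0.024205, Gamma_yxx = 43.717423, Gamma_yxy = -0.305326, Gamma_yyy = -0.010603; k3 = (0.088349, -0.512089, -0.075682, -0.366085)
  k4: at (x, y) = (0.062950, -0.495884), (dx/dtau, dy/dtau) = (0.082719, -0.539539); Gamma_xxx = 0.626405, Gamma_xxy = -0.702783, Gamma_xyy = 0.025829, Gamma_yxx = 44.098593, Gamma_yxy = -0.335825, Gamma_yyy = -0.015034; k4 = (0.082719, -0.539539, -0.074535, -0.327338)
  Y <- Y + (h/6)(k1 + 2k2 + 2k3 + k4): x = 0.0630, y = -0.4960, dx/dtau = 0.0827, dy/dtau = -0.5396

Answer: x = 0.0630, y = -0.4960, dx/dtau = 0.0827, dy/dtau = -0.5396


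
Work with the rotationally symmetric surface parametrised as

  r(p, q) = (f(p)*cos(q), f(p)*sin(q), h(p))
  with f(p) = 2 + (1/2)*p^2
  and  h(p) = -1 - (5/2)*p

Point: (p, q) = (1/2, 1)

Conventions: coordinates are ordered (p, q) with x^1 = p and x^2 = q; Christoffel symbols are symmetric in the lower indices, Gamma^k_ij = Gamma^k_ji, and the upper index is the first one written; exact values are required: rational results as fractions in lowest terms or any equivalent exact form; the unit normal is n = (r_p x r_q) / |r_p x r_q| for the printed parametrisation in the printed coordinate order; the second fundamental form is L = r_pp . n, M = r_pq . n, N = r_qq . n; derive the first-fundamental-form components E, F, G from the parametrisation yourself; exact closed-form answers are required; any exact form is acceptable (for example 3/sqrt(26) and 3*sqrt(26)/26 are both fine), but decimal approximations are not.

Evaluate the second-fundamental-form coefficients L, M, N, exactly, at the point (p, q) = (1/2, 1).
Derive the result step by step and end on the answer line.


f = 17/8, f' = 1/2, f'' = 1, h' = -5/2, h'' = 0
E = 13/2, F = 0, G = 289/64; answer radicand W^2 = 13/2
unnormalised second-form numerators: l = 5/2, m = 0, n = -85/16; L = l/sqrt(13/2), and similarly M = m/sqrt(W^2), N = n/sqrt(W^2)

Answer: L = 5*sqrt(26)/26, M = 0, N = -85*sqrt(26)/208


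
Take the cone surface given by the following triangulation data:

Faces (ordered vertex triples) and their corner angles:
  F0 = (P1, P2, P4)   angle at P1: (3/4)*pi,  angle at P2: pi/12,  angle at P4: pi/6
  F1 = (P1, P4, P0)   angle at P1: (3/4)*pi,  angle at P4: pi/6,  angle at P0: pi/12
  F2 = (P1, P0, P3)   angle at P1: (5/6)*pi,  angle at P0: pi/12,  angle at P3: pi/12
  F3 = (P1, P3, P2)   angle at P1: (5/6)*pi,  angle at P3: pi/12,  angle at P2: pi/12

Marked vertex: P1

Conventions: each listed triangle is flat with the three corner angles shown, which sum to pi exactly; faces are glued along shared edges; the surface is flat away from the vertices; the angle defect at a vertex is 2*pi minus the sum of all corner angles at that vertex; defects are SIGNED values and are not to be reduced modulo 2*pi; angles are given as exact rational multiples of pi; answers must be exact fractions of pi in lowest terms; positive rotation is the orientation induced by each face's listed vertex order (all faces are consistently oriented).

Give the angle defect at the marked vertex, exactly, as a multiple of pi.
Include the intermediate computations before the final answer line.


Sum of corner angles at P1: (19/6)*pi
defect = 2*pi - (19/6)*pi

Answer: defect(P1) = (-7/6)*pi


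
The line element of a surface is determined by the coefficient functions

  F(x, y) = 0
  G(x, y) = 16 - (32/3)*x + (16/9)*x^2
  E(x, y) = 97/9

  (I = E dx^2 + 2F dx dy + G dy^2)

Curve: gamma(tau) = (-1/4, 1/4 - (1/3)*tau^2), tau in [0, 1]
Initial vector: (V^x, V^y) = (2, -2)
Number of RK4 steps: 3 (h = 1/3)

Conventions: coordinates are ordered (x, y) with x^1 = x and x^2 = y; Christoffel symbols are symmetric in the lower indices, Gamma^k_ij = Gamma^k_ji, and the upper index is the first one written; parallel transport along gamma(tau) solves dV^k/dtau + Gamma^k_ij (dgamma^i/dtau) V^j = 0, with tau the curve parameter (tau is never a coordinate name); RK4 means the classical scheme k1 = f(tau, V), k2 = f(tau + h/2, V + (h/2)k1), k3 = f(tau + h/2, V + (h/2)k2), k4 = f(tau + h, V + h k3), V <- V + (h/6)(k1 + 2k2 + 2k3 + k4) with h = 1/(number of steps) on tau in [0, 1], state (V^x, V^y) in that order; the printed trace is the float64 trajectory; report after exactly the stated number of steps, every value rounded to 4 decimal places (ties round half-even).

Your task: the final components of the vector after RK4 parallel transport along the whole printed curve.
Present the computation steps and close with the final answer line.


gamma'(tau) = (0, -(2/3)*tau); f(tau, V)^k = -Gamma^k_ij(gamma(tau)) gamma'^i(tau) V^j; h = 1/3; intermediate values shown to 6 dp
curve data and Christoffel symbols at the stage parameters:
  tau = 0.000000: gamma = (-0.250000, 0.250000), gamma' = (0.000000, 0.000000); Gamma_xxx = 0.000000, Gamma_xxy = 0.000000, Gamma_xyy = 0.536082, Gamma_yxx = 0.000000, Gamma_yxy = -0.307692, Gamma_yyy = 0.000000
  tau = 0.166667: gamma = (-0.250000, 0.240741), gamma' = (0.000000, -0.111111); Gamma_xxx = 0.000000, Gamma_xxy = 0.000000, Gamma_xyy = 0.536082, Gamma_yxx = 0.000000, Gamma_yxy = -0.307692, Gamma_yyy = 0.000000
  tau = 0.333333: gamma = (-0.250000, 0.212963), gamma' = (0.000000, -0.222222); Gamma_xxx = 0.000000, Gamma_xxy = 0.000000, Gamma_xyy = 0.536082, Gamma_yxx = 0.000000, Gamma_yxy = -0.307692, Gamma_yyy = 0.000000
  tau = 0.500000: gamma = (-0.250000, 0.166667), gamma' = (0.000000, -0.333333); Gamma_xxx = 0.000000, Gamma_xxy = 0.000000, Gamma_xyy = 0.536082, Gamma_yxx = 0.000000, Gamma_yxy = -0.307692, Gamma_yyy = 0.000000
  tau = 0.666667: gamma = (-0.250000, 0.101852), gamma' = (0.000000, -0.444444); Gamma_xxx = 0.000000, Gamma_xxy = 0.000000, Gamma_xyy = 0.536082, Gamma_yxx = 0.000000, Gamma_yxy = -0.307692, Gamma_yyy = 0.000000
  tau = 0.833333: gamma = (-0.250000, 0.018519), gamma' = (0.000000, -0.555556); Gamma_xxx = 0.000000, Gamma_xxy = 0.000000, Gamma_xyy = 0.536082, Gamma_yxx = 0.000000, Gamma_yxy = -0.307692, Gamma_yyy = 0.000000
  tau = 1.000000: gamma = (-0.250000, -0.083333), gamma' = (0.000000, -0.666667); Gamma_xxx = 0.000000, Gamma_xxy = 0.000000, Gamma_xyy = 0.536082, Gamma_yxx = 0.000000, Gamma_yxy = -0.307692, Gamma_yyy = 0.000000
step 0: V^x = 2.0000, V^y = -2.0000
step 1: k1 = (0.000000, 0.000000), k2 = (-0.119129, -0.068376), k3 = (-0.119808, -0.067697), k4 = (-0.240947, -0.134021); V <- V + (h/6)(k1 + 2k2 + 2k3 + k4): V^x = 1.9601, V^y = -2.0226
step 2: k1 = (-0.240947, -0.134022), k2 = (-0.365412, -0.196914), k3 = (-0.367285, -0.194786), k4 = (-0.497364, -0.251301); V <- V + (h/6)(k1 + 2k2 + 2k3 + k4): V^x = 1.8376, V^y = -2.0875
step 3: k1 = (-0.497364, -0.251301), k2 = (-0.634179, -0.299956), k3 = (-0.636594, -0.296058), k4 = (-0.781315, -0.333423); V <- V + (h/6)(k1 + 2k2 + 2k3 + k4): V^x = 1.6254, V^y = -2.1862

Answer: V^x = 1.6254, V^y = -2.1862


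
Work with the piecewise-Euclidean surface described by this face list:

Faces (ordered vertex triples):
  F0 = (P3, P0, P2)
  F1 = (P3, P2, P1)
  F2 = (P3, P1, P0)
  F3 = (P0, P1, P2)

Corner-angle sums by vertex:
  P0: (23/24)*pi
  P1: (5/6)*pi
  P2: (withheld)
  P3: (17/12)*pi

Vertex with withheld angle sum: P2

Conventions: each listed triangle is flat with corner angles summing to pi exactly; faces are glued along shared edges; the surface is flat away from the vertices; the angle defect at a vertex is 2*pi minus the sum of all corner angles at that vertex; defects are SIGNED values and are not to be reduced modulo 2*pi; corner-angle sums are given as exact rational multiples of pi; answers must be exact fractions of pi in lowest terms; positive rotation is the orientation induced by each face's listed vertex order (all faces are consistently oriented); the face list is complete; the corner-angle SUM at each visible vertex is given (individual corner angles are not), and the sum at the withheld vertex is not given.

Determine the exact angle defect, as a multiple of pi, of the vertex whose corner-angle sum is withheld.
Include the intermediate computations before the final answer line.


V = 4, E = 6, F = 4; chi = V - E + F = 2
Gauss-Bonnet: total defect = 2*pi*chi = 4*pi; visible defects sum to (67/24)*pi

Answer: defect(P2) = (29/24)*pi


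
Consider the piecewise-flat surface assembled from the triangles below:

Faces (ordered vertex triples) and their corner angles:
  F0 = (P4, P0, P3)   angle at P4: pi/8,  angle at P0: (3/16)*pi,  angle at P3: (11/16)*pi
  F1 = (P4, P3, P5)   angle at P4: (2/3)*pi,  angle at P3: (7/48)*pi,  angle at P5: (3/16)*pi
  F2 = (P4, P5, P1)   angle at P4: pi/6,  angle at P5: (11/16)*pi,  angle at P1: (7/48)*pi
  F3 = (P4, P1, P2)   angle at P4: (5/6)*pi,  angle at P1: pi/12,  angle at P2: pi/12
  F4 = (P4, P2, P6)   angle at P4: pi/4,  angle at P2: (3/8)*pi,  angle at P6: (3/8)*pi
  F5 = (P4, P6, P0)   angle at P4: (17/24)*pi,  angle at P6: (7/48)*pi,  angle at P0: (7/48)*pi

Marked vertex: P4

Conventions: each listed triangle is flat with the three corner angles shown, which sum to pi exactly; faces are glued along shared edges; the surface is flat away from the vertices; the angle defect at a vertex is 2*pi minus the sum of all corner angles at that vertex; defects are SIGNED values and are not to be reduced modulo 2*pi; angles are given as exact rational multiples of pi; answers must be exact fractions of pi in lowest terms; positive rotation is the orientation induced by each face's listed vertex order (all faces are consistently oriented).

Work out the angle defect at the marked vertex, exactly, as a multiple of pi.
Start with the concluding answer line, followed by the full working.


Answer: defect(P4) = (-3/4)*pi

Sum of corner angles at P4: (11/4)*pi
defect = 2*pi - (11/4)*pi


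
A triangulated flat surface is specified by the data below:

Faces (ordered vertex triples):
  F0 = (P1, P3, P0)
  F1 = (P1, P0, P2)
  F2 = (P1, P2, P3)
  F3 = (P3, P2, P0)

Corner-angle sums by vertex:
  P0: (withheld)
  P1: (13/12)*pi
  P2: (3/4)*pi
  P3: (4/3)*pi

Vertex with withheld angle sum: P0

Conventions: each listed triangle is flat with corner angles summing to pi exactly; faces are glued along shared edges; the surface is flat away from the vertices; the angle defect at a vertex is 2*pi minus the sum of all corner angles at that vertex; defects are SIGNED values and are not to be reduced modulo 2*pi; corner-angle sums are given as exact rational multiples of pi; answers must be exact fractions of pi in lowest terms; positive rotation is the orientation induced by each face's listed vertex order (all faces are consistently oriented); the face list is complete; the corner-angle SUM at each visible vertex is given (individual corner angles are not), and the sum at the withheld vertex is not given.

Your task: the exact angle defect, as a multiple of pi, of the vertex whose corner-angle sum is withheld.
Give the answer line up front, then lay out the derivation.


Answer: defect(P0) = (7/6)*pi

V = 4, E = 6, F = 4; chi = V - E + F = 2
Gauss-Bonnet: total defect = 2*pi*chi = 4*pi; visible defects sum to (17/6)*pi


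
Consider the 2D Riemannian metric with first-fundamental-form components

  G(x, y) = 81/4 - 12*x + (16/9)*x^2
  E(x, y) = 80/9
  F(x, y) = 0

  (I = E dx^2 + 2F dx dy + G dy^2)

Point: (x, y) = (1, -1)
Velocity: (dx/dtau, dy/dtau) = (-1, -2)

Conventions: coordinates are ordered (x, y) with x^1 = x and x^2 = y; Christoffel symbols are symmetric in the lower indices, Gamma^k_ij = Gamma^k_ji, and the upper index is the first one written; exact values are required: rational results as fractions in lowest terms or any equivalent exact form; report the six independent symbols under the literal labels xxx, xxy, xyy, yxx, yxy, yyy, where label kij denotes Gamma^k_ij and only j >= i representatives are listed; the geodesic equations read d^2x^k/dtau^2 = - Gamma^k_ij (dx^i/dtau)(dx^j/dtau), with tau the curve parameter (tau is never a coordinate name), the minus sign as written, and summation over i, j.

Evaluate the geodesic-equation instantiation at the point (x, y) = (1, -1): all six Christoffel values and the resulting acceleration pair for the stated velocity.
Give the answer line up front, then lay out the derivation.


Answer: Gamma_xxx = 0, Gamma_xxy = 0, Gamma_xyy = 19/40, Gamma_yxx = 0, Gamma_yxy = -8/19, Gamma_yyy = 0; accelerations (d^2x/dtau^2, d^2y/dtau^2) = (-19/10, 32/19)

E = 80/9, F = 0, G = 361/36 at the point
E_x = 0, E_y = 0, F_x = 0, F_y = 0, G_x = -76/9, G_y = 0
EG - F^2 = 7220/81;  g^inv = (81/7220) * [[361/36, 0], [0, 80/9]]
first-kind symbols [ij,l] = (1/2)(d_i g_jl + d_j g_il - d_l g_ij): [xx,x] = E_x/2 = 0, [xx,y] = F_x - E_y/2 = 0, [xy,x] = E_y/2 = 0, [xy,y] = G_x/2 = -38/9, [yy,x] = F_y - G_x/2 = 38/9, [yy,y] = G_y/2 = 0
Gamma^x_ij = (G*[ij,x] - F*[ij,y])/(EG - F^2), Gamma^y_ij = (E*[ij,y] - F*[ij,x])/(EG - F^2)
Gamma_xxx = 0, Gamma_xxy = 0, Gamma_xyy = 19/40, Gamma_yxx = 0, Gamma_yxy = -8/19, Gamma_yyy = 0
d^2x/dtau^2 = -(Gamma_xxx*(-1)^2 + 2*Gamma_xxy*(-1)*(-2) + Gamma_xyy*(-2)^2) = -19/10
d^2y/dtau^2 = -(Gamma_yxx*(-1)^2 + 2*Gamma_yxy*(-1)*(-2) + Gamma_yyy*(-2)^2) = 32/19


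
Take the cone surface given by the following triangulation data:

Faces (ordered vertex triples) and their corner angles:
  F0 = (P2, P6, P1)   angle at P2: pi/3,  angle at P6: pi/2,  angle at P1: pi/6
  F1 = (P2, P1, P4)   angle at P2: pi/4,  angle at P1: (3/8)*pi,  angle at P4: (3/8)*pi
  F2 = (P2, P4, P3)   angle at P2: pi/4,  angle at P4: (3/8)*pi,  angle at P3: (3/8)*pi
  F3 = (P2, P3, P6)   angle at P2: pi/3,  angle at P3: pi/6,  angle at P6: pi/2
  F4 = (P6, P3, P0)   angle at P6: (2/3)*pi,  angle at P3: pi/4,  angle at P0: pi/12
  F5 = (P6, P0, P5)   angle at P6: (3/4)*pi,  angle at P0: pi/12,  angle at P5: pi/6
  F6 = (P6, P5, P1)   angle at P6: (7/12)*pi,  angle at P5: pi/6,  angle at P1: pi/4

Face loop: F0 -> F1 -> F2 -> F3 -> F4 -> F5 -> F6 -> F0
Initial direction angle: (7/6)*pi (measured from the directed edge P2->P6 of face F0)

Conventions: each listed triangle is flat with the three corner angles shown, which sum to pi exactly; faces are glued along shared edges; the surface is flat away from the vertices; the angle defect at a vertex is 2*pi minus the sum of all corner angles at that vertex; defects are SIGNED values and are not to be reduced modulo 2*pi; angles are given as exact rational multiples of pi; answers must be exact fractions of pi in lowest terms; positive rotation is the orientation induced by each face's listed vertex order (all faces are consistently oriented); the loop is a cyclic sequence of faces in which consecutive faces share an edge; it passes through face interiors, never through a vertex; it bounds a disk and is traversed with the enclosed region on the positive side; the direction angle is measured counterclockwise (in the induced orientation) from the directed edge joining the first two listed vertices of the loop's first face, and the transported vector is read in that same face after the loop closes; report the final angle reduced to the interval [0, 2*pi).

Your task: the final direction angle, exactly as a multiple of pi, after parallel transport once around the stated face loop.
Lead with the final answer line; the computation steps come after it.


Answer: final direction angle = pi

enclosed vertex P2: corner angles sum to (7/6)*pi, defect = 2*pi - (7/6)*pi = (5/6)*pi
enclosed vertex P6: corner angles sum to 3*pi, defect = 2*pi - 3*pi = -pi
summing the enclosed defects onto the initial angle, mod 2*pi in the induced orientation:
final angle = (7/6)*pi - pi/6 = pi (mod 2*pi)


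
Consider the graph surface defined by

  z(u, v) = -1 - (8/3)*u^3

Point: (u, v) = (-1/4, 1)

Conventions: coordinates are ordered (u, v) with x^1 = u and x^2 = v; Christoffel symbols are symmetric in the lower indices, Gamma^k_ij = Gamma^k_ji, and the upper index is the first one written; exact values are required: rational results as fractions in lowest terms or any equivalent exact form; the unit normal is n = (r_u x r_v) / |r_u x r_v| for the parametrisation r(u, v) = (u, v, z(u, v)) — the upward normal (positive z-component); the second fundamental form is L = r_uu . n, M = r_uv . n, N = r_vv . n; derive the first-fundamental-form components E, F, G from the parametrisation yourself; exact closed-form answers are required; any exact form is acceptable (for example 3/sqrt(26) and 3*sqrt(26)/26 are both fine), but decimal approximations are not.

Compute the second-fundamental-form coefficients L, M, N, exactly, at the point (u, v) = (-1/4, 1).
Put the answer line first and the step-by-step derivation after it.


Answer: L = 8*sqrt(5)/5, M = 0, N = 0

z_u = -1/2, z_v = 0, z_uu = 4, z_uv = 0, z_vv = 0
E = 5/4, F = 0, G = 1; answer radicand W^2 = 5/4
unnormalised second-form numerators: l = 4, m = 0, n = 0; L = l/sqrt(5/4), and similarly M = m/sqrt(W^2), N = n/sqrt(W^2)


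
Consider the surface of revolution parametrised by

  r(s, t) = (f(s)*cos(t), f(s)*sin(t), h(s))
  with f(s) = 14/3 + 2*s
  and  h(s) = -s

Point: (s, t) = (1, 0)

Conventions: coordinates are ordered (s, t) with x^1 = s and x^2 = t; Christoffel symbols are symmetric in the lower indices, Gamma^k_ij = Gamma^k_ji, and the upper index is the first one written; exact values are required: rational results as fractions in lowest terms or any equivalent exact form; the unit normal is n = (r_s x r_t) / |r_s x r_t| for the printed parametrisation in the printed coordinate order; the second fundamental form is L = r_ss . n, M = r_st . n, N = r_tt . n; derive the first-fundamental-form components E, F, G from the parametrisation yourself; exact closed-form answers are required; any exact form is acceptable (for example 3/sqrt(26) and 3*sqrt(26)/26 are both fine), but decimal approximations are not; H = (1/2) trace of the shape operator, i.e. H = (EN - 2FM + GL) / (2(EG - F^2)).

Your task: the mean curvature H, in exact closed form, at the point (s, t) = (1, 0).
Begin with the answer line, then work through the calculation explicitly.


Answer: H = -3*sqrt(5)/200

f = 20/3, f' = 2, f'' = 0, h' = -1, h'' = 0
E = 5, F = 0, G = 400/9; answer radicand W^2 = 5
unnormalised second-form numerators: l = 0, m = 0, n = -20/3; L = l/sqrt(5), and similarly M = m/sqrt(W^2), N = n/sqrt(W^2)
H = (E*n - 2*F*m + G*l) / (2*(EG - F^2)*sqrt(W^2)); E*n - 2*F*m + G*l = -100/3, EG - F^2 = 2000/9, so H = (-3/40)/sqrt(5)


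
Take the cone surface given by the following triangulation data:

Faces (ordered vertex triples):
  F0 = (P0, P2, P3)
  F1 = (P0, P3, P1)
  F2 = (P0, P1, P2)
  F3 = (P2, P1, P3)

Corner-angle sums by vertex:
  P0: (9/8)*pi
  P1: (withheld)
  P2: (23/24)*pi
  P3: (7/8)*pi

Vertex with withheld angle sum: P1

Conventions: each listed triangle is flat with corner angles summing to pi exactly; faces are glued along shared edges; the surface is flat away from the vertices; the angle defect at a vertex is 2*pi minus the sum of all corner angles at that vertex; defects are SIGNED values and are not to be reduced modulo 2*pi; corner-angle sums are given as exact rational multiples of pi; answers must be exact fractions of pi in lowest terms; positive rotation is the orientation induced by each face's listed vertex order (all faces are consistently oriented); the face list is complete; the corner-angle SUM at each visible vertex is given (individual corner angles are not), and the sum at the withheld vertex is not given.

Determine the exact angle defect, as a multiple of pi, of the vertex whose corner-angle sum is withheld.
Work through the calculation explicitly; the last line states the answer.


V = 4, E = 6, F = 4; chi = V - E + F = 2
Gauss-Bonnet: total defect = 2*pi*chi = 4*pi; visible defects sum to (73/24)*pi

Answer: defect(P1) = (23/24)*pi


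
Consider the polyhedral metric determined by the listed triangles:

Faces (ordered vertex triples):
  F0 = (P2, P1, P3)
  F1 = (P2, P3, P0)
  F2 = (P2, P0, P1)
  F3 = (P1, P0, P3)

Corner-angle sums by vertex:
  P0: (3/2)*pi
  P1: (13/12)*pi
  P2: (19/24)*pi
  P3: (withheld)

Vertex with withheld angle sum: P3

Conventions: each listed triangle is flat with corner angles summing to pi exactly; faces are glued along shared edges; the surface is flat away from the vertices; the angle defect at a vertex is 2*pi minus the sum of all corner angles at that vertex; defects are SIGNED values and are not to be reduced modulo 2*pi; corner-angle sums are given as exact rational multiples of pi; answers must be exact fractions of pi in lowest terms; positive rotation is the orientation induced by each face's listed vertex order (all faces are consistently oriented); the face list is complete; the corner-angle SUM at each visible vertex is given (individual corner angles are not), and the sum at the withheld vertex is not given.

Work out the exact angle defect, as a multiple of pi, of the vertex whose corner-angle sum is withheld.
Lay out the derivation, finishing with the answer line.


V = 4, E = 6, F = 4; chi = V - E + F = 2
Gauss-Bonnet: total defect = 2*pi*chi = 4*pi; visible defects sum to (21/8)*pi

Answer: defect(P3) = (11/8)*pi
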